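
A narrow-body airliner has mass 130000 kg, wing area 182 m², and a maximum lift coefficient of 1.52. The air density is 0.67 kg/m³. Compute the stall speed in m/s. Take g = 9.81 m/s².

V_stall = 117 m/s

At stall, lift equals weight: L = W = m·g = 130000 × 9.81 = 1.275×10^6 N.
V_stall = √(2W/(ρ·S·CL,max)) = √(2 × 1.275×10^6 / (0.67 × 182 × 1.52))
V_stall = √13760 = 117 m/s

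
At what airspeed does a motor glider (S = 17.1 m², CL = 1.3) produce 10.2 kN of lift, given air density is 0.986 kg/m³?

v = 30.5 m/s

L = ½ρv²S·CL ⇒ v = √(2L/(ρ·S·CL))
v = √(2 × 10200 / (0.986 × 17.1 × 1.3)) = √930.7 = 30.5 m/s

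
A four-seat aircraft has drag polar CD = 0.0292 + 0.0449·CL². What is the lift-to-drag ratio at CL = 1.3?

L/D = 12.4

CD = 0.0292 + 0.0449 × 1.3² = 0.1051
L/D = CL/CD = 1.3 / 0.1051 = 12.4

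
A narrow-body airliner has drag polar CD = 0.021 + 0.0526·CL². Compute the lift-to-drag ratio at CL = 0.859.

CD = 0.021 + 0.0526 × 0.859² = 0.05981
L/D = CL/CD = 0.859 / 0.05981 = 14.4

L/D = 14.4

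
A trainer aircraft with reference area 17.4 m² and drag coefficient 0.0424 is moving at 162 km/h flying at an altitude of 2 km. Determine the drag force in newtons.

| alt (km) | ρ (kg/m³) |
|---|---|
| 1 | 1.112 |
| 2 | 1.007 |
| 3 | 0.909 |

At 2 km, from the table: ρ = 1.007 kg/m³.
Convert speed: v = 162 km/h ÷ 3.6 = 45 m/s.
Dynamic pressure q = ½ρv² = ½ × 1.007 × 45² = 1020 Pa.
D = q·S·CD = 1020 × 17.4 × 0.0424 = 752 N

D = 752 N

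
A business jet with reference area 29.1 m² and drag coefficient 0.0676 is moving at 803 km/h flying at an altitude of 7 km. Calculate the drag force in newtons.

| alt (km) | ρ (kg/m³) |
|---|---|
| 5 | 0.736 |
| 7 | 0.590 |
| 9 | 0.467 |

D = 28900 N

At 7 km, from the table: ρ = 0.590 kg/m³.
Convert speed: v = 803 km/h ÷ 3.6 = 223.1 m/s.
D = ½ρv²S·CD = ½ × 0.59 × 223.1² × 29.1 × 0.0676 = 28900 N ≈ 28.9 kN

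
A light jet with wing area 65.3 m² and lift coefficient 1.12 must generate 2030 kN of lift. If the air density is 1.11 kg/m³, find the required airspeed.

v = 224 m/s

L = ½ρv²S·CL ⇒ v = √(2L/(ρ·S·CL))
v = √(2 × 2.03×10^6 / (1.11 × 65.3 × 1.12)) = √50010 = 224 m/s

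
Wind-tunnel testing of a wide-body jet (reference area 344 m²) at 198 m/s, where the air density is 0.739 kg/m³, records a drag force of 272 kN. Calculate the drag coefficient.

From D = ½ρv²S·CD, rearranging gives CD = 2D/(ρv²S).
CD = 2 × 2.72×10^5 / (0.739 × 198² × 344) = 0.0546

CD = 0.0546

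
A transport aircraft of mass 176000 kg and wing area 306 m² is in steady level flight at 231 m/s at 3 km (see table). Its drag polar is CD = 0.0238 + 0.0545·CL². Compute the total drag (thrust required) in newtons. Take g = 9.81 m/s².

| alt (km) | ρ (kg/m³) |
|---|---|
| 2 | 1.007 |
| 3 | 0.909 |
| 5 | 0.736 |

D = 1.99×10^5 N

At 3 km, from the table: ρ = 0.909 kg/m³.
Level flight ⇒ L = W = m·g = 176000 × 9.81 = 1.7266×10^6 N.
Dynamic pressure q = 0.5 × 0.909 × 231² = 24250 Pa.
CL = W/(q·S) = 1.7266×10^6 / (24250 × 306) = 0.2326.
CD = 0.0238 + 0.0545 × 0.2326² = 0.02675.
D = q·S·CD = 24250 × 306 × 0.02675 = 1.985×10^5 N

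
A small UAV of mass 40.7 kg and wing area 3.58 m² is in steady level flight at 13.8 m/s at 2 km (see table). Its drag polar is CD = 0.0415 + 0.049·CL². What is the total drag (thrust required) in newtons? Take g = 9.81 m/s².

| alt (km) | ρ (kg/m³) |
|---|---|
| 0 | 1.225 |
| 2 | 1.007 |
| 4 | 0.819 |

At 2 km, from the table: ρ = 1.007 kg/m³.
Level flight ⇒ L = W = m·g = 40.7 × 9.81 = 399.27 N.
Dynamic pressure q = 0.5 × 1.007 × 13.8² = 95.89 Pa.
CL = 2W/(ρv²S) = 2×399.27/(1.007×13.8²×3.58) = 1.163.
CD = 0.0415 + 0.049 × 1.163² = 0.1078.
D = q·S·CD = 95.89 × 3.58 × 0.1078 = 37 N

D = 37 N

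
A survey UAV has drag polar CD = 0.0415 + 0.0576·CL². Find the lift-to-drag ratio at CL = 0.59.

L/D = 9.59

CD = 0.0415 + 0.0576 × 0.59² = 0.06155
L/D = CL/CD = 0.59 / 0.06155 = 9.59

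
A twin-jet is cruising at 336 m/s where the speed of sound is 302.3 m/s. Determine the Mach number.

M = v/a = 336 / 302.3 = 1.11

M = 1.11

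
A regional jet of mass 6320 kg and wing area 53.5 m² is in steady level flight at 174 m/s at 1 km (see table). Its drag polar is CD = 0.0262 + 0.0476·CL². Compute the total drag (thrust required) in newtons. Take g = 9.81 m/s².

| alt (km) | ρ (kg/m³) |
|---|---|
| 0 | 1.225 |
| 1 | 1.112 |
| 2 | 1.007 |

At 1 km, from the table: ρ = 1.112 kg/m³.
In steady level flight, lift balances weight: W = mg = 6320 × 9.81 = 61999 N.
Dynamic pressure q = 0.5 × 1.112 × 174² = 16830 Pa.
CL = W/(q·S) = 61999 / (16830 × 53.5) = 0.06884.
CD = 0.0262 + 0.0476 × 0.06884² = 0.02643.
D = q·S·CD = 16830 × 53.5 × 0.02643 = 23800 N

D = 23800 N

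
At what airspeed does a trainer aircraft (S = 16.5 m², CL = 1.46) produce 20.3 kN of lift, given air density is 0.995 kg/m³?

v = 41.2 m/s

L = ½ρv²S·CL ⇒ v = √(2L/(ρ·S·CL))
v = √(2 × 20300 / (0.995 × 16.5 × 1.46)) = √1694 = 41.2 m/s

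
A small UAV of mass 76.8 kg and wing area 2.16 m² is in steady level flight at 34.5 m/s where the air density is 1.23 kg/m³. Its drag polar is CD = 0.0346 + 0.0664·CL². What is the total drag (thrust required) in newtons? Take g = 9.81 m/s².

Weight W = mg = 76.8 × 9.81 = 753.41 N; in level flight L = W.
Dynamic pressure q = 0.5 × 1.23 × 34.5² = 732 Pa.
Required CL = L/(qS) = 753.41/(732·2.16) = 0.4765.
CD = 0.0346 + 0.0664 × 0.4765² = 0.04968.
D = q·S·CD = 732 × 2.16 × 0.04968 = 78.54 N

D = 78.5 N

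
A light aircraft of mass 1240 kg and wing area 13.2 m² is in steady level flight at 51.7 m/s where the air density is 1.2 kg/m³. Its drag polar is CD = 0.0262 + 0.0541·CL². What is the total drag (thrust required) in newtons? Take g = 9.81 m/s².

Level flight ⇒ L = W = m·g = 1240 × 9.81 = 12164 N.
Dynamic pressure q = 0.5 × 1.2 × 51.7² = 1604 Pa.
Required CL = L/(qS) = 12164/(1604·13.2) = 0.5746.
CD = 0.0262 + 0.0541 × 0.5746² = 0.04406.
D = q·S·CD = 1604 × 13.2 × 0.04406 = 932.8 N

D = 933 N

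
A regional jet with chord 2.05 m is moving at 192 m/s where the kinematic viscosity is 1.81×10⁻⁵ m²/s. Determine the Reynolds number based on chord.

Re = v·c/ν = 192 × 2.05 / (1.81×10⁻⁵) = 2.17×10^7

Re = 2.17×10^7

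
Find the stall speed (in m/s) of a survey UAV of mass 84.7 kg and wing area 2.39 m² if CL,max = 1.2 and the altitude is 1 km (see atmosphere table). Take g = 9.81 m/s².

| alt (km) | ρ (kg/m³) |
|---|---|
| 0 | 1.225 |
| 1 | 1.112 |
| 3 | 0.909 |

V_stall = 22.8 m/s

At 1 km, from the table: ρ = 1.112 kg/m³.
Stall occurs when L = W at CL,max. W = mg = 84.7 × 9.81 = 830.9 N.
From L = ½ρV²S·CL,max = W: V_stall = √(2W/(ρSCL,max)) = √(2·830.9/(1.112·2.39·1.2))
V_stall = √521.1 = 22.8 m/s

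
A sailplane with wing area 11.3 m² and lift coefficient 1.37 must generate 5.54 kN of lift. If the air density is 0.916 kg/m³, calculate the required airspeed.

v = 28 m/s

L = ½ρv²S·CL ⇒ v = √(2L/(ρ·S·CL))
v = √(2 × 5540 / (0.916 × 11.3 × 1.37)) = √781.3 = 28 m/s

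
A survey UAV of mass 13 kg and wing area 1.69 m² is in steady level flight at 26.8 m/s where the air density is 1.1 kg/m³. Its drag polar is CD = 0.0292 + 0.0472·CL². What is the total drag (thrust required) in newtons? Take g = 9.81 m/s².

D = 20.6 N

Level flight ⇒ L = W = m·g = 13 × 9.81 = 127.53 N.
Dynamic pressure q = 0.5 × 1.1 × 26.8² = 395 Pa.
Required CL = L/(qS) = 127.53/(395·1.69) = 0.191.
CD = 0.0292 + 0.0472 × 0.191² = 0.03092.
D = q·S·CD = 395 × 1.69 × 0.03092 = 20.64 N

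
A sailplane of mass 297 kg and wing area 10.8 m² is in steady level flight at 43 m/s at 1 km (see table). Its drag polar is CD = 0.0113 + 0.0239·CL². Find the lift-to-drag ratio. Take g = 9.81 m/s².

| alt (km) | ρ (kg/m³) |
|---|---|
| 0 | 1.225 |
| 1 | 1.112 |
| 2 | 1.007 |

L/D = 20.3

At 1 km, from the table: ρ = 1.112 kg/m³.
Level flight ⇒ L = W = m·g = 297 × 9.81 = 2913.6 N.
Dynamic pressure q = 0.5 × 1.112 × 43² = 1028 Pa.
CL = W/(q·S) = 2913.6 / (1028 × 10.8) = 0.2624.
CD = 0.0113 + 0.0239 × 0.2624² = 0.01295.
L/D = CL/CD = 0.2624 / 0.01295 = 20.3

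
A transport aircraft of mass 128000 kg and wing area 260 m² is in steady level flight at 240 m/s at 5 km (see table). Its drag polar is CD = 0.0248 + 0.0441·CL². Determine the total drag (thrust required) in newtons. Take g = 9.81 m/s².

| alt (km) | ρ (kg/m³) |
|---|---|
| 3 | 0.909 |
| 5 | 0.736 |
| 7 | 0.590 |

At 5 km, from the table: ρ = 0.736 kg/m³.
Weight W = mg = 128000 × 9.81 = 1.2557×10^6 N; in level flight L = W.
Dynamic pressure q = 0.5 × 0.736 × 240² = 21200 Pa.
CL = W/(q·S) = 1.2557×10^6 / (21200 × 260) = 0.2278.
CD = 0.0248 + 0.0441 × 0.2278² = 0.02709.
D = q·S·CD = 21200 × 260 × 0.02709 = 1.493×10^5 N

D = 1.49×10^5 N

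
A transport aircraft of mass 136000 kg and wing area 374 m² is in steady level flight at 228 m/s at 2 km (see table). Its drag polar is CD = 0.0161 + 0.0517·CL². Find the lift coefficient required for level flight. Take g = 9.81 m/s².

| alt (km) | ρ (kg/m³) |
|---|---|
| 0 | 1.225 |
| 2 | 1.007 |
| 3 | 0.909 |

CL = 0.136

At 2 km, from the table: ρ = 1.007 kg/m³.
Weight W = mg = 136000 × 9.81 = 1.3342×10^6 N; in level flight L = W.
Dynamic pressure q = 0.5 × 1.007 × 228² = 26170 Pa.
Required CL = L/(qS) = 1.3342×10^6/(26170·374) = 0.1363.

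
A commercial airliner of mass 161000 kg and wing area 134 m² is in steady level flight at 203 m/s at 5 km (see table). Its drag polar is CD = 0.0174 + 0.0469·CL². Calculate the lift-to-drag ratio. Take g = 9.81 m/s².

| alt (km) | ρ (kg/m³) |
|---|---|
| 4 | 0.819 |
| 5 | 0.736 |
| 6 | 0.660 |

L/D = 17

At 5 km, from the table: ρ = 0.736 kg/m³.
In steady level flight, lift balances weight: W = mg = 161000 × 9.81 = 1.5794×10^6 N.
q = ½ρv² = ½ × 0.736 × 203² = 15160 Pa.
CL = W/(q·S) = 1.5794×10^6 / (15160 × 134) = 0.7772.
CD = 0.0174 + 0.0469 × 0.7772² = 0.04573.
L/D = CL/CD = 0.7772 / 0.04573 = 17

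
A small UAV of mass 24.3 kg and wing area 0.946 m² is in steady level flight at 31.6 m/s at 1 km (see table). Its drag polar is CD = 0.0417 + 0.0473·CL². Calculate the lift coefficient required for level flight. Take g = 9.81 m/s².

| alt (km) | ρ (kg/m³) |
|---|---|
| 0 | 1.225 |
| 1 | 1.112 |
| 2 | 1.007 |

CL = 0.454

At 1 km, from the table: ρ = 1.112 kg/m³.
Weight W = mg = 24.3 × 9.81 = 238.38 N; in level flight L = W.
q = ½ρv² = ½ × 1.112 × 31.6² = 555.2 Pa.
Required CL = L/(qS) = 238.38/(555.2·0.946) = 0.4539.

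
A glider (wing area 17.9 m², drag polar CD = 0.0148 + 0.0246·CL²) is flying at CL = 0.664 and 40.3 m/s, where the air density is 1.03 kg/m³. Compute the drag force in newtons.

D = 384 N

CD = 0.0148 + 0.0246 × 0.664² = 0.02565
D = ½ρv²S·CD = ½ × 1.03 × 40.3² × 17.9 × 0.02565 = 384 N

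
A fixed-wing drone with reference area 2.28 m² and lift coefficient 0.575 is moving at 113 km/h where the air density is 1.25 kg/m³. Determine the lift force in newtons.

Convert speed: v = 113 km/h ÷ 3.6 = 31.39 m/s.
Dynamic pressure q = ½ρv² = ½ × 1.25 × 31.39² = 615.8 Pa.
L = q·S·CL = 615.8 × 2.28 × 0.575 = 807 N

L = 807 N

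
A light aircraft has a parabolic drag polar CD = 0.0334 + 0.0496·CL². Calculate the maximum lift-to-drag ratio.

For CD = CD0 + K·CL², (L/D)max occurs at CL* = √(CD0/K) and equals 1/(2√(K·CD0)).
(L/D)max = 1/(2√(0.0496 × 0.0334)) = 1/(2 × 0.0407) = 12.3

(L/D)max = 12.3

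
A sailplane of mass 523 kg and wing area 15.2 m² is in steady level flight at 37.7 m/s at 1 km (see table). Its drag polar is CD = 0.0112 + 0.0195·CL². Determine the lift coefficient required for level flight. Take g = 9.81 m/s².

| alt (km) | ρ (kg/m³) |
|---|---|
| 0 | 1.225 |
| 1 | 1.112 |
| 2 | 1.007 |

CL = 0.427

At 1 km, from the table: ρ = 1.112 kg/m³.
In steady level flight, lift balances weight: W = mg = 523 × 9.81 = 5130.6 N.
q = ½ρv² = ½ × 1.112 × 37.7² = 790.2 Pa.
CL = W/(q·S) = 5130.6 / (790.2 × 15.2) = 0.4271.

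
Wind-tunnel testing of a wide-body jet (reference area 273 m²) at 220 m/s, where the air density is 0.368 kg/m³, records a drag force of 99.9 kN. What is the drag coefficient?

From D = ½ρv²S·CD, rearranging gives CD = 2D/(ρv²S).
CD = 2 × 99900 / (0.368 × 220² × 273) = 0.0411

CD = 0.0411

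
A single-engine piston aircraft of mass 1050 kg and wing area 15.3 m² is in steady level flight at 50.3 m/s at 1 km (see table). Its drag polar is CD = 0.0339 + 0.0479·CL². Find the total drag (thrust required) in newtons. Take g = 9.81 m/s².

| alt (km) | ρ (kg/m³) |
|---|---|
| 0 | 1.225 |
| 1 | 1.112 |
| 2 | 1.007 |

At 1 km, from the table: ρ = 1.112 kg/m³.
Weight W = mg = 1050 × 9.81 = 10300 N; in level flight L = W.
q = ½ρv² = ½ × 1.112 × 50.3² = 1407 Pa.
CL = 2W/(ρv²S) = 2×10300/(1.112×50.3²×15.3) = 0.4786.
CD = 0.0339 + 0.0479 × 0.4786² = 0.04487.
D = q·S·CD = 1407 × 15.3 × 0.04487 = 965.8 N

D = 966 N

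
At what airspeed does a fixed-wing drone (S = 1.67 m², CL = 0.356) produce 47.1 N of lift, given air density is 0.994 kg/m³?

L = ½ρv²S·CL ⇒ v = √(2L/(ρ·S·CL))
v = √(2 × 47.1 / (0.994 × 1.67 × 0.356)) = √159.4 = 12.6 m/s

v = 12.6 m/s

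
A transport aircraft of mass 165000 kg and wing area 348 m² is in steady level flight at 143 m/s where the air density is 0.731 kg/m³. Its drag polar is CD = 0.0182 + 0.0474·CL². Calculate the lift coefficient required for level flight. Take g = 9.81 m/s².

CL = 0.622

Weight W = mg = 165000 × 9.81 = 1.6186×10^6 N; in level flight L = W.
Dynamic pressure q = 0.5 × 0.731 × 143² = 7474 Pa.
Required CL = L/(qS) = 1.6186×10^6/(7474·348) = 0.6223.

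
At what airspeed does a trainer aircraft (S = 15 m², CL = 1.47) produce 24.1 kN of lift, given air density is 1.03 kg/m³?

L = ½ρv²S·CL ⇒ v = √(2L/(ρ·S·CL))
v = √(2 × 24100 / (1.03 × 15 × 1.47)) = √2122 = 46.1 m/s

v = 46.1 m/s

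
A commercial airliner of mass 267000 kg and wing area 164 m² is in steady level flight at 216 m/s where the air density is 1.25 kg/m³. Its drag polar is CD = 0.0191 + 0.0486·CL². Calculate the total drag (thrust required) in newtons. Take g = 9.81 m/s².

D = 1.61×10^5 N

Weight W = mg = 267000 × 9.81 = 2.6193×10^6 N; in level flight L = W.
Dynamic pressure q = 0.5 × 1.25 × 216² = 29160 Pa.
Required CL = L/(qS) = 2.6193×10^6/(29160·164) = 0.5477.
CD = 0.0191 + 0.0486 × 0.5477² = 0.03368.
D = q·S·CD = 29160 × 164 × 0.03368 = 1.611×10^5 N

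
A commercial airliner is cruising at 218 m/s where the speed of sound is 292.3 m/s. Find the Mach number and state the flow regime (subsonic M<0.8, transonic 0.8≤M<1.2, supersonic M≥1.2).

M = 0.746 (subsonic)

M = v/a = 218 / 292.3 = 0.746
M = 0.746 → subsonic.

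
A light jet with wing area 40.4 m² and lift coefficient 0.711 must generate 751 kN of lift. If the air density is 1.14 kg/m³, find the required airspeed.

L = ½ρv²S·CL ⇒ v = √(2L/(ρ·S·CL))
v = √(2 × 7.51×10^5 / (1.14 × 40.4 × 0.711)) = √45870 = 214 m/s

v = 214 m/s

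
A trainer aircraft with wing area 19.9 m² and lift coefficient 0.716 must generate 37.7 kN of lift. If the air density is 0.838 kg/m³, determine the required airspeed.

v = 79.5 m/s

L = ½ρv²S·CL ⇒ v = √(2L/(ρ·S·CL))
v = √(2 × 37700 / (0.838 × 19.9 × 0.716)) = √6315 = 79.5 m/s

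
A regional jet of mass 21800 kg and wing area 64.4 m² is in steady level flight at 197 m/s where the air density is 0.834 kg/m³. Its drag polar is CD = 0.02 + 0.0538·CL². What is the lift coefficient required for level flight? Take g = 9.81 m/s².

Level flight ⇒ L = W = m·g = 21800 × 9.81 = 2.1386×10^5 N.
Dynamic pressure q = 0.5 × 0.834 × 197² = 16180 Pa.
CL = 2W/(ρv²S) = 2×2.1386×10^5/(0.834×197²×64.4) = 0.2052.

CL = 0.205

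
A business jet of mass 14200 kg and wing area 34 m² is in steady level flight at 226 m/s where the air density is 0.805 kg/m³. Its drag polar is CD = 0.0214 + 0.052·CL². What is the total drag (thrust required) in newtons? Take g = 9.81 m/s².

Level flight ⇒ L = W = m·g = 14200 × 9.81 = 1.393×10^5 N.
q = ½ρv² = ½ × 0.805 × 226² = 20560 Pa.
Required CL = L/(qS) = 1.393×10^5/(20560·34) = 0.1993.
CD = 0.0214 + 0.052 × 0.1993² = 0.02347.
D = q·S·CD = 20560 × 34 × 0.02347 = 16400 N

D = 16400 N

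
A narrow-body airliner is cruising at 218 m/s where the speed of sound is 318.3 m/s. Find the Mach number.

M = v/a = 218 / 318.3 = 0.685

M = 0.685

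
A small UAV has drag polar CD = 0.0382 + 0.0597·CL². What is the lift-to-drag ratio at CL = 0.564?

L/D = 9.86

CD = 0.0382 + 0.0597 × 0.564² = 0.05719
L/D = CL/CD = 0.564 / 0.05719 = 9.86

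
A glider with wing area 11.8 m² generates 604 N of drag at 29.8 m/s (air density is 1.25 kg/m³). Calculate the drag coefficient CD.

From D = ½ρv²S·CD, rearranging gives CD = 2D/(ρv²S).
CD = 2 × 604 / (1.25 × 29.8² × 11.8) = 0.0922

CD = 0.0922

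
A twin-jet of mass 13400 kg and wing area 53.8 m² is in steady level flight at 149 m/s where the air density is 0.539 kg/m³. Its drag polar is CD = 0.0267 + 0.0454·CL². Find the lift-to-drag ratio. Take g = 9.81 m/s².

Level flight ⇒ L = W = m·g = 13400 × 9.81 = 1.3145×10^5 N.
q = ½ρv² = ½ × 0.539 × 149² = 5983 Pa.
CL = 2W/(ρv²S) = 2×1.3145×10^5/(0.539×149²×53.8) = 0.4084.
CD = 0.0267 + 0.0454 × 0.4084² = 0.03427.
L/D = CL/CD = 0.4084 / 0.03427 = 11.9

L/D = 11.9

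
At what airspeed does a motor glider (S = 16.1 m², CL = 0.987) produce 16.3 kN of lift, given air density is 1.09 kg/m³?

v = 43.4 m/s

L = ½ρv²S·CL ⇒ v = √(2L/(ρ·S·CL))
v = √(2 × 16300 / (1.09 × 16.1 × 0.987)) = √1882 = 43.4 m/s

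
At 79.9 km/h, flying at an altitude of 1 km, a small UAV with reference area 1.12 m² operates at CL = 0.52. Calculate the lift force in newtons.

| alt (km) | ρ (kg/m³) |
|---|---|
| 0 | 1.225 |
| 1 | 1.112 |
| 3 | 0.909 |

At 1 km, from the table: ρ = 1.112 kg/m³.
Convert speed: v = 79.9 km/h ÷ 3.6 = 22.19 m/s.
L = ½ρv²S·CL = ½ × 1.112 × 22.19² × 1.12 × 0.52 = 160 N

L = 160 N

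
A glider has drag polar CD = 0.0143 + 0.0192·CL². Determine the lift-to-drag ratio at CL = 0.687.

CD = 0.0143 + 0.0192 × 0.687² = 0.02336
L/D = CL/CD = 0.687 / 0.02336 = 29.4

L/D = 29.4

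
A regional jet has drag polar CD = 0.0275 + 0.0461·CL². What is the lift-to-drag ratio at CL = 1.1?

L/D = 13.2

CD = 0.0275 + 0.0461 × 1.1² = 0.08328
L/D = CL/CD = 1.1 / 0.08328 = 13.2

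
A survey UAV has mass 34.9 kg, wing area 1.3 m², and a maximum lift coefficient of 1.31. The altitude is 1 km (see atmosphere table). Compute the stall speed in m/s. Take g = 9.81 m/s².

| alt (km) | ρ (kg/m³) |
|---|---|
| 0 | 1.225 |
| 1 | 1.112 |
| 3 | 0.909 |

At 1 km, from the table: ρ = 1.112 kg/m³.
At stall, lift equals weight: L = W = m·g = 34.9 × 9.81 = 342.4 N.
V_stall = √(2W/(ρ·S·CL,max)) = √(2 × 342.4 / (1.112 × 1.3 × 1.31))
V_stall = √361.6 = 19 m/s

V_stall = 19 m/s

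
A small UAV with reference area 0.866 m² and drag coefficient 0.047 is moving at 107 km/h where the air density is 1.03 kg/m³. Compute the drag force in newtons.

D = 18.5 N

Convert speed: v = 107 km/h ÷ 3.6 = 29.72 m/s.
D = ½ρv²S·CD = ½ × 1.03 × 29.72² × 0.866 × 0.047 = 18.5 N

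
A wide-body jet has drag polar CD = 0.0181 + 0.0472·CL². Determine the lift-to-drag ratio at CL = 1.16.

CD = 0.0181 + 0.0472 × 1.16² = 0.08161
L/D = CL/CD = 1.16 / 0.08161 = 14.2

L/D = 14.2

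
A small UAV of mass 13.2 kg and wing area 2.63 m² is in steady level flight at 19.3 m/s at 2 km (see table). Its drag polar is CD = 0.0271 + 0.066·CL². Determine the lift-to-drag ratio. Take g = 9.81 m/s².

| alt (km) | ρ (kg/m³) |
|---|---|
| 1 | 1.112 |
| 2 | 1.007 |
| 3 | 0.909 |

At 2 km, from the table: ρ = 1.007 kg/m³.
Weight W = mg = 13.2 × 9.81 = 129.49 N; in level flight L = W.
q = ½ρv² = ½ × 1.007 × 19.3² = 187.5 Pa.
Required CL = L/(qS) = 129.49/(187.5·2.63) = 0.2625.
CD = 0.0271 + 0.066 × 0.2625² = 0.03165.
L/D = CL/CD = 0.2625 / 0.03165 = 8.3

L/D = 8.3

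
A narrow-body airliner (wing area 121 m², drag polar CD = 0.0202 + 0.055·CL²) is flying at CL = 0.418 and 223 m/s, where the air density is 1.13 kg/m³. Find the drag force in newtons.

D = 1.01×10^5 N

CD = 0.0202 + 0.055 × 0.418² = 0.02981
D = ½ρv²S·CD = ½ × 1.13 × 223² × 121 × 0.02981 = 1.01×10^5 N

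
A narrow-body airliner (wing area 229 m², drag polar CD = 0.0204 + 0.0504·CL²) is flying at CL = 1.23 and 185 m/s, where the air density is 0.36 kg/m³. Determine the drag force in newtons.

D = 1.36×10^5 N

CD = 0.0204 + 0.0504 × 1.23² = 0.09665
D = ½ρv²S·CD = ½ × 0.36 × 185² × 229 × 0.09665 = 1.36×10^5 N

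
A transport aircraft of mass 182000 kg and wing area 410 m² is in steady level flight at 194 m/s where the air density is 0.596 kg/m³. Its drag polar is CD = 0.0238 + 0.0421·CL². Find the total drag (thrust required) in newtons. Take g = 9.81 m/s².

D = 1.39×10^5 N

In steady level flight, lift balances weight: W = mg = 182000 × 9.81 = 1.7854×10^6 N.
Dynamic pressure q = 0.5 × 0.596 × 194² = 11220 Pa.
CL = 2W/(ρv²S) = 2×1.7854×10^6/(0.596×194²×410) = 0.3883.
CD = 0.0238 + 0.0421 × 0.3883² = 0.03015.
D = q·S·CD = 11220 × 410 × 0.03015 = 1.386×10^5 N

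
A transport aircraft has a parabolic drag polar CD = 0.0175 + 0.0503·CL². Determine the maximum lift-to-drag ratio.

(L/D)max = 16.9

For CD = CD0 + K·CL², (L/D)max occurs at CL* = √(CD0/K) and equals 1/(2√(K·CD0)).
(L/D)max = 1/(2√(0.0503 × 0.0175)) = 1/(2 × 0.02967) = 16.9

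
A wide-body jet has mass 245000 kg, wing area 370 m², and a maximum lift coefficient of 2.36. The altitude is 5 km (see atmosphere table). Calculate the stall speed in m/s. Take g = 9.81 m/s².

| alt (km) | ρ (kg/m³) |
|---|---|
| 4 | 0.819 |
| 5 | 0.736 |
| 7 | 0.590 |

V_stall = 86.5 m/s

At 5 km, from the table: ρ = 0.736 kg/m³.
At stall, lift equals weight: L = W = m·g = 245000 × 9.81 = 2.403×10^6 N.
From L = ½ρV²S·CL,max = W: V_stall = √(2W/(ρSCL,max)) = √(2·2.403×10^6/(0.736·370·2.36))
V_stall = √7480 = 86.5 m/s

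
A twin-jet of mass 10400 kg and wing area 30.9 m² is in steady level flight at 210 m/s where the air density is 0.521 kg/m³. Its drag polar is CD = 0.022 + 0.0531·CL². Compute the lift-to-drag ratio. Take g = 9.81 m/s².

In steady level flight, lift balances weight: W = mg = 10400 × 9.81 = 1.0202×10^5 N.
Dynamic pressure q = 0.5 × 0.521 × 210² = 11490 Pa.
CL = W/(q·S) = 1.0202×10^5 / (11490 × 30.9) = 0.2874.
CD = 0.022 + 0.0531 × 0.2874² = 0.02639.
L/D = CL/CD = 0.2874 / 0.02639 = 10.9

L/D = 10.9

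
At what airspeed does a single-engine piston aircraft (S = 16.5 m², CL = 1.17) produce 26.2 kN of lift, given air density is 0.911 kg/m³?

L = ½ρv²S·CL ⇒ v = √(2L/(ρ·S·CL))
v = √(2 × 26200 / (0.911 × 16.5 × 1.17)) = √2979 = 54.6 m/s

v = 54.6 m/s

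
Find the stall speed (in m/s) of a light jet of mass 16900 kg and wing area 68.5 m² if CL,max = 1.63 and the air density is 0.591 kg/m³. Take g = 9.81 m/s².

V_stall = 70.9 m/s

Weight W = mg = 16900 × 9.81 = 1.658×10^5 N.
From L = ½ρV²S·CL,max = W: V_stall = √(2W/(ρSCL,max)) = √(2·1.658×10^5/(0.591·68.5·1.63))
V_stall = √5025 = 70.9 m/s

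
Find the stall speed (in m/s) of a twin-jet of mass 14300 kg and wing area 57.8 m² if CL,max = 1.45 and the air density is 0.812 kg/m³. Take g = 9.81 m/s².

V_stall = 64.2 m/s

Stall occurs when L = W at CL,max. W = mg = 14300 × 9.81 = 1.403×10^5 N.
V_stall = √(2W/(ρ·S·CL,max)) = √(2 × 1.403×10^5 / (0.812 × 57.8 × 1.45))
V_stall = √4123 = 64.2 m/s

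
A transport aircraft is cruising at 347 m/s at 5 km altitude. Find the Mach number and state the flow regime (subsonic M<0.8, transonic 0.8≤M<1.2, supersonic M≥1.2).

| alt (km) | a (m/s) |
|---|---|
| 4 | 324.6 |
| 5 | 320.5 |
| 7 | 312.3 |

M = 1.08 (transonic)

At 5 km, from the table: a = 320.5 m/s.
M = v/a = 347 / 320.5 = 1.08
M = 1.08 → transonic.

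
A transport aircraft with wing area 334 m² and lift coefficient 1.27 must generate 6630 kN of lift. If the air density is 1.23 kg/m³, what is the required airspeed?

L = ½ρv²S·CL ⇒ v = √(2L/(ρ·S·CL))
v = √(2 × 6.63×10^6 / (1.23 × 334 × 1.27)) = √25410 = 159 m/s

v = 159 m/s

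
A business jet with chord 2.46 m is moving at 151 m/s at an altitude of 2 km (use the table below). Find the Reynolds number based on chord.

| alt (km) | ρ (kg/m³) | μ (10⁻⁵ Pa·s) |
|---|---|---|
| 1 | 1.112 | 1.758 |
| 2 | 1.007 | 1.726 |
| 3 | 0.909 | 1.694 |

At 2 km, from the table: ρ = 1.007 kg/m³, μ = 1.726×10⁻⁵ Pa·s.
Re = ρ·v·c/μ = 1.007 × 151 × 2.46 / (1.726×10⁻⁵) = 2.17×10^7

Re = 2.17×10^7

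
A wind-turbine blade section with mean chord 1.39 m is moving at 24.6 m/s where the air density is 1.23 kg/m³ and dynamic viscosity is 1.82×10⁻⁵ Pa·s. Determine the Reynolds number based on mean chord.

Re = ρ·v·c/μ = 1.23 × 24.6 × 1.39 / (1.82×10⁻⁵) = 2.31×10^6

Re = 2.31×10^6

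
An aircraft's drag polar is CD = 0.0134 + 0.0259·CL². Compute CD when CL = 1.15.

CD = 0.0477

CD = 0.0134 + 0.0259 × 1.15² = 0.0134 + 0.03425 = 0.0477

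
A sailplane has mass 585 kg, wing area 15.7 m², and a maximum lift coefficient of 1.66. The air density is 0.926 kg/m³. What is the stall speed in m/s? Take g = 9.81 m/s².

Weight W = mg = 585 × 9.81 = 5739 N.
V_stall = √(2W/(ρ·S·CL,max)) = √(2 × 5739 / (0.926 × 15.7 × 1.66))
V_stall = √475.6 = 21.8 m/s

V_stall = 21.8 m/s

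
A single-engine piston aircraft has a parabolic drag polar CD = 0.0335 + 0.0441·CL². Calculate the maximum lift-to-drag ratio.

For CD = CD0 + K·CL², (L/D)max occurs at CL* = √(CD0/K) and equals 1/(2√(K·CD0)).
(L/D)max = 1/(2√(0.0441 × 0.0335)) = 1/(2 × 0.03844) = 13

(L/D)max = 13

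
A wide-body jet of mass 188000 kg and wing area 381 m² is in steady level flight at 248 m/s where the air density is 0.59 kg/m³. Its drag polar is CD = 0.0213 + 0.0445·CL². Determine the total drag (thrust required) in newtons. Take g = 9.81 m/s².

D = 1.69×10^5 N

Weight W = mg = 188000 × 9.81 = 1.8443×10^6 N; in level flight L = W.
Dynamic pressure q = 0.5 × 0.59 × 248² = 18140 Pa.
CL = W/(q·S) = 1.8443×10^6 / (18140 × 381) = 0.2668.
CD = 0.0213 + 0.0445 × 0.2668² = 0.02447.
D = q·S·CD = 18140 × 381 × 0.02447 = 1.691×10^5 N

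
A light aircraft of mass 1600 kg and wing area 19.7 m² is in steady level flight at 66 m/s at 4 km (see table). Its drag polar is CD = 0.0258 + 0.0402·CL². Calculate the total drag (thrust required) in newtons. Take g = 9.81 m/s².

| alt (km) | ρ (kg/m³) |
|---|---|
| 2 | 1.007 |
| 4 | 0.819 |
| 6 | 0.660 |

At 4 km, from the table: ρ = 0.819 kg/m³.
In steady level flight, lift balances weight: W = mg = 1600 × 9.81 = 15696 N.
q = ½ρv² = ½ × 0.819 × 66² = 1784 Pa.
CL = 2W/(ρv²S) = 2×15696/(0.819×66²×19.7) = 0.4467.
CD = 0.0258 + 0.0402 × 0.4467² = 0.03382.
D = q·S·CD = 1784 × 19.7 × 0.03382 = 1188 N

D = 1190 N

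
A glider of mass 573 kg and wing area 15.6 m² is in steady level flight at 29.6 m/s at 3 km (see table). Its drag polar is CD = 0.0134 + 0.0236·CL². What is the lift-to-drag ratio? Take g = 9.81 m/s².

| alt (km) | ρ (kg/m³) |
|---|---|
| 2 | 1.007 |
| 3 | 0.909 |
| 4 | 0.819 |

L/D = 27.7

At 3 km, from the table: ρ = 0.909 kg/m³.
Level flight ⇒ L = W = m·g = 573 × 9.81 = 5621.1 N.
Dynamic pressure q = 0.5 × 0.909 × 29.6² = 398.2 Pa.
Required CL = L/(qS) = 5621.1/(398.2·15.6) = 0.9049.
CD = 0.0134 + 0.0236 × 0.9049² = 0.03272.
L/D = CL/CD = 0.9049 / 0.03272 = 27.7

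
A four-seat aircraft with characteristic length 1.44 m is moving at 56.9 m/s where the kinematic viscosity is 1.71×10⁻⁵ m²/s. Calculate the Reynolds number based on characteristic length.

Re = 4.79×10^6

Re = v·c/ν = 56.9 × 1.44 / (1.71×10⁻⁵) = 4.79×10^6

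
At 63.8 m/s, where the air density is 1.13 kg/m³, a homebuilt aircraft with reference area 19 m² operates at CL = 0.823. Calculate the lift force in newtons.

L = ½ρv²S·CL = ½ × 1.13 × 63.8² × 19 × 0.823 = 36000 N ≈ 36 kN

L = 36000 N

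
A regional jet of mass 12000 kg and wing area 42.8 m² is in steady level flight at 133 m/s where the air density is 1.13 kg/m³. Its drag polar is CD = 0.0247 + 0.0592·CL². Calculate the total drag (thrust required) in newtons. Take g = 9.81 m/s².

In steady level flight, lift balances weight: W = mg = 12000 × 9.81 = 1.1772×10^5 N.
q = ½ρv² = ½ × 1.13 × 133² = 9994 Pa.
CL = 2W/(ρv²S) = 2×1.1772×10^5/(1.13×133²×42.8) = 0.2752.
CD = 0.0247 + 0.0592 × 0.2752² = 0.02918.
D = q·S·CD = 9994 × 42.8 × 0.02918 = 12480 N

D = 12500 N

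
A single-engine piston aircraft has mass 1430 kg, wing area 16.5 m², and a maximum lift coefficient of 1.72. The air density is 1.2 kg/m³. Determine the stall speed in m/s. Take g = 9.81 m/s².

At stall, lift equals weight: L = W = m·g = 1430 × 9.81 = 14030 N.
V_stall = √(2W/(ρ·S·CL,max)) = √(2 × 14030 / (1.2 × 16.5 × 1.72))
V_stall = √823.8 = 28.7 m/s

V_stall = 28.7 m/s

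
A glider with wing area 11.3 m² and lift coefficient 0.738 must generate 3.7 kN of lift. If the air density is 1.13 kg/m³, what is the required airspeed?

v = 28 m/s

L = ½ρv²S·CL ⇒ v = √(2L/(ρ·S·CL))
v = √(2 × 3700 / (1.13 × 11.3 × 0.738)) = √785.3 = 28 m/s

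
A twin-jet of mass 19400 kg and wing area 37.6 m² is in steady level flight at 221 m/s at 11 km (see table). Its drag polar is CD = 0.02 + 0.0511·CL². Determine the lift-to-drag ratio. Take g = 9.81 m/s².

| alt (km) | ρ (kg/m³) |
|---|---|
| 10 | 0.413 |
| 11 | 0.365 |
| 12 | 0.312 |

L/D = 15.6

At 11 km, from the table: ρ = 0.365 kg/m³.
Level flight ⇒ L = W = m·g = 19400 × 9.81 = 1.9031×10^5 N.
q = ½ρv² = ½ × 0.365 × 221² = 8913 Pa.
Required CL = L/(qS) = 1.9031×10^5/(8913·37.6) = 0.5679.
CD = 0.02 + 0.0511 × 0.5679² = 0.03648.
L/D = CL/CD = 0.5679 / 0.03648 = 15.6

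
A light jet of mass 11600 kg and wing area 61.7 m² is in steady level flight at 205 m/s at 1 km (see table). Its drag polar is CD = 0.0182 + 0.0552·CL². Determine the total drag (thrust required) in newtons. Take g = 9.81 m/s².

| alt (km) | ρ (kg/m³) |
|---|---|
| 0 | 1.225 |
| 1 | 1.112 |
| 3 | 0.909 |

D = 26700 N

At 1 km, from the table: ρ = 1.112 kg/m³.
In steady level flight, lift balances weight: W = mg = 11600 × 9.81 = 1.138×10^5 N.
Dynamic pressure q = 0.5 × 1.112 × 205² = 23370 Pa.
CL = 2W/(ρv²S) = 2×1.138×10^5/(1.112×205²×61.7) = 0.07893.
CD = 0.0182 + 0.0552 × 0.07893² = 0.01854.
D = q·S·CD = 23370 × 61.7 × 0.01854 = 26730 N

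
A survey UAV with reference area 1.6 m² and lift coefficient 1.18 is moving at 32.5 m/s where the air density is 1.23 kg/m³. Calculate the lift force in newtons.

L = 1230 N

L = ½ρv²S·CL = ½ × 1.23 × 32.5² × 1.6 × 1.18 = 1230 N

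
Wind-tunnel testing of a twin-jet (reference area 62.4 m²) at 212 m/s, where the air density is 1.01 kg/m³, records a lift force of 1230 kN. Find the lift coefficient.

CL = 0.868

From L = ½ρv²S·CL, rearranging gives CL = 2L/(ρv²S).
CL = 2 × 1.23×10^6 / (1.01 × 212² × 62.4) = 0.868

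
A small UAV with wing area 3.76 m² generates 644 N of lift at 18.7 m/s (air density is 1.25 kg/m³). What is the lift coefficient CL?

From L = ½ρv²S·CL, rearranging gives CL = 2L/(ρv²S).
CL = 2 × 644 / (1.25 × 18.7² × 3.76) = 0.784

CL = 0.784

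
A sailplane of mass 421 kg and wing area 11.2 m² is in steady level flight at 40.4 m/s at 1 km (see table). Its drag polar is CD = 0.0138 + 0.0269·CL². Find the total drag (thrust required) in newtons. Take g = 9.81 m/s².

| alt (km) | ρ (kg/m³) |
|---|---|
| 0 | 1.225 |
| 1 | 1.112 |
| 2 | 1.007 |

At 1 km, from the table: ρ = 1.112 kg/m³.
Level flight ⇒ L = W = m·g = 421 × 9.81 = 4130 N.
q = ½ρv² = ½ × 1.112 × 40.4² = 907.5 Pa.
CL = 2W/(ρv²S) = 2×4130/(1.112×40.4²×11.2) = 0.4063.
CD = 0.0138 + 0.0269 × 0.4063² = 0.01824.
D = q·S·CD = 907.5 × 11.2 × 0.01824 = 185.4 N

D = 185 N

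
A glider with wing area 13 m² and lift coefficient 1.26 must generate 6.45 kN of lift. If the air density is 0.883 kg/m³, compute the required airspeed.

L = ½ρv²S·CL ⇒ v = √(2L/(ρ·S·CL))
v = √(2 × 6450 / (0.883 × 13 × 1.26)) = √891.9 = 29.9 m/s

v = 29.9 m/s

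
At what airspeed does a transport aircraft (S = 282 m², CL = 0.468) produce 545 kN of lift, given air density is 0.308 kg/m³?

L = ½ρv²S·CL ⇒ v = √(2L/(ρ·S·CL))
v = √(2 × 5.45×10^5 / (0.308 × 282 × 0.468)) = √26820 = 164 m/s

v = 164 m/s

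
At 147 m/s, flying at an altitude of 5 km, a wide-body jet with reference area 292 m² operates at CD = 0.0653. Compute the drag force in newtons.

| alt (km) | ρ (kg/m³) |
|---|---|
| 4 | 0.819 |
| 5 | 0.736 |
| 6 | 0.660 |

At 5 km, from the table: ρ = 0.736 kg/m³.
D = ½ρv²S·CD = ½ × 0.736 × 147² × 292 × 0.0653 = 1.52×10^5 N ≈ 152 kN

D = 1.52×10^5 N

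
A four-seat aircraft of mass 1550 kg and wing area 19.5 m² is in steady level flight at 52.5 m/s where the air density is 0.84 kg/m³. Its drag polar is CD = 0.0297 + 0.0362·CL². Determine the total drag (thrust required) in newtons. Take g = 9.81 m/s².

Level flight ⇒ L = W = m·g = 1550 × 9.81 = 15206 N.
Dynamic pressure q = 0.5 × 0.84 × 52.5² = 1158 Pa.
CL = W/(q·S) = 15206 / (1158 × 19.5) = 0.6736.
CD = 0.0297 + 0.0362 × 0.6736² = 0.04612.
D = q·S·CD = 1158 × 19.5 × 0.04612 = 1041 N

D = 1040 N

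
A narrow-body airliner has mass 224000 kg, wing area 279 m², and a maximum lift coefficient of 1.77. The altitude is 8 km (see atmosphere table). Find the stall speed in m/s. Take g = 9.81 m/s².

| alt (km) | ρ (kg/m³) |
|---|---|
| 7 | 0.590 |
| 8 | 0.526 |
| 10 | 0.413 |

V_stall = 130 m/s

At 8 km, from the table: ρ = 0.526 kg/m³.
At stall, lift equals weight: L = W = m·g = 224000 × 9.81 = 2.197×10^6 N.
From L = ½ρV²S·CL,max = W: V_stall = √(2W/(ρSCL,max)) = √(2·2.197×10^6/(0.526·279·1.77))
V_stall = √16920 = 130 m/s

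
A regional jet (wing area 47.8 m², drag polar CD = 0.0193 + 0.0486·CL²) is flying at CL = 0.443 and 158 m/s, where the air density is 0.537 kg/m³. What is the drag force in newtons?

CD = 0.0193 + 0.0486 × 0.443² = 0.02884
D = ½ρv²S·CD = ½ × 0.537 × 158² × 47.8 × 0.02884 = 9240 N

D = 9240 N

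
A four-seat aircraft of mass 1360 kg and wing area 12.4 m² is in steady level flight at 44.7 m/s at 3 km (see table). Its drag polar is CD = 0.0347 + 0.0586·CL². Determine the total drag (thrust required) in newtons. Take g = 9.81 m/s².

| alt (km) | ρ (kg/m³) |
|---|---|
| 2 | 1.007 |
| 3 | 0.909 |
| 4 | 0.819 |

D = 1320 N

At 3 km, from the table: ρ = 0.909 kg/m³.
Weight W = mg = 1360 × 9.81 = 13342 N; in level flight L = W.
q = ½ρv² = ½ × 0.909 × 44.7² = 908.1 Pa.
CL = 2W/(ρv²S) = 2×13342/(0.909×44.7²×12.4) = 1.185.
CD = 0.0347 + 0.0586 × 1.185² = 0.117.
D = q·S·CD = 908.1 × 12.4 × 0.117 = 1317 N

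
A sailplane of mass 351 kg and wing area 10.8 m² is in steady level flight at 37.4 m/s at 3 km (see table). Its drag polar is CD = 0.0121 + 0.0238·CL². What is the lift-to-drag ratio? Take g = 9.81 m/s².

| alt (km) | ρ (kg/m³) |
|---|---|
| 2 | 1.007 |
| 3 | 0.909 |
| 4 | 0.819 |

At 3 km, from the table: ρ = 0.909 kg/m³.
Level flight ⇒ L = W = m·g = 351 × 9.81 = 3443.3 N.
Dynamic pressure q = 0.5 × 0.909 × 37.4² = 635.7 Pa.
CL = W/(q·S) = 3443.3 / (635.7 × 10.8) = 0.5015.
CD = 0.0121 + 0.0238 × 0.5015² = 0.01809.
L/D = CL/CD = 0.5015 / 0.01809 = 27.7

L/D = 27.7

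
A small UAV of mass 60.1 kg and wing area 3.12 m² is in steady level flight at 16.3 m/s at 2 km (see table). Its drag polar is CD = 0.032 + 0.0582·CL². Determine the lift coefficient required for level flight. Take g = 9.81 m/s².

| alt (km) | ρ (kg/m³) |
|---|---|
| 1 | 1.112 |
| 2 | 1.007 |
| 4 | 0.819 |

At 2 km, from the table: ρ = 1.007 kg/m³.
Level flight ⇒ L = W = m·g = 60.1 × 9.81 = 589.58 N.
q = ½ρv² = ½ × 1.007 × 16.3² = 133.8 Pa.
CL = W/(q·S) = 589.58 / (133.8 × 3.12) = 1.413.

CL = 1.41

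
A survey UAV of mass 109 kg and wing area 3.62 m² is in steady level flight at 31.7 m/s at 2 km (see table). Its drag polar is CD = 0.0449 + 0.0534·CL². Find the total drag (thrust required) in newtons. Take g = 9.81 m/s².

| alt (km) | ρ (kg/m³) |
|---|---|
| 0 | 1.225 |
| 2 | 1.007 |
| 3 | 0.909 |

D = 116 N

At 2 km, from the table: ρ = 1.007 kg/m³.
Level flight ⇒ L = W = m·g = 109 × 9.81 = 1069.3 N.
Dynamic pressure q = 0.5 × 1.007 × 31.7² = 506 Pa.
CL = W/(q·S) = 1069.3 / (506 × 3.62) = 0.5838.
CD = 0.0449 + 0.0534 × 0.5838² = 0.0631.
D = q·S·CD = 506 × 3.62 × 0.0631 = 115.6 N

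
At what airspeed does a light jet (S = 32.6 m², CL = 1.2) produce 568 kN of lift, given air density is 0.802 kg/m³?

L = ½ρv²S·CL ⇒ v = √(2L/(ρ·S·CL))
v = √(2 × 5.68×10^5 / (0.802 × 32.6 × 1.2)) = √36210 = 190 m/s

v = 190 m/s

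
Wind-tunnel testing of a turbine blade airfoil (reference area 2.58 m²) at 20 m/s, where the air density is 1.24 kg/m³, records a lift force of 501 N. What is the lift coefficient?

CL = 0.783

From L = ½ρv²S·CL, rearranging gives CL = 2L/(ρv²S).
CL = 2 × 501 / (1.24 × 20² × 2.58) = 0.783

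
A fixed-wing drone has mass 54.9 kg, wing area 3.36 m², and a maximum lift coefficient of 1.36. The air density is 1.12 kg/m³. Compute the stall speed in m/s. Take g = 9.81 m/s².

V_stall = 14.5 m/s

At stall, lift equals weight: L = W = m·g = 54.9 × 9.81 = 538.6 N.
V_stall = √(2W/(ρ·S·CL,max)) = √(2 × 538.6 / (1.12 × 3.36 × 1.36))
V_stall = √210.5 = 14.5 m/s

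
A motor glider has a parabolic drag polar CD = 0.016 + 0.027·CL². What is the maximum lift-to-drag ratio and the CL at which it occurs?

(L/D)max = 24.1, at CL = 0.77

For CD = CD0 + K·CL², (L/D)max occurs at CL* = √(CD0/K) and equals 1/(2√(K·CD0)).
(L/D)max = 1/(2√(0.027 × 0.016)) = 1/(2 × 0.02078) = 24.1
CL* = √(0.016/0.027) = 0.77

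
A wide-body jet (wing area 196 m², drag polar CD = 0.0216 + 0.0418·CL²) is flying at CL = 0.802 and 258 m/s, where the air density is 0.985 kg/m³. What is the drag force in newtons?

CD = 0.0216 + 0.0418 × 0.802² = 0.04849
D = ½ρv²S·CD = ½ × 0.985 × 258² × 196 × 0.04849 = 3.12×10^5 N

D = 3.12×10^5 N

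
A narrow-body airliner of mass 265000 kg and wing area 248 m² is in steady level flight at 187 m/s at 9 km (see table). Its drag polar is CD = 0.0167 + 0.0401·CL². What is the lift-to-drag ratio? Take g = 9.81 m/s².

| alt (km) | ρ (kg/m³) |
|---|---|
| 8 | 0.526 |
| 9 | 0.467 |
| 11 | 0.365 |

At 9 km, from the table: ρ = 0.467 kg/m³.
In steady level flight, lift balances weight: W = mg = 265000 × 9.81 = 2.5996×10^6 N.
q = ½ρv² = ½ × 0.467 × 187² = 8165 Pa.
Required CL = L/(qS) = 2.5996×10^6/(8165·248) = 1.284.
CD = 0.0167 + 0.0401 × 1.284² = 0.08279.
L/D = CL/CD = 1.284 / 0.08279 = 15.5

L/D = 15.5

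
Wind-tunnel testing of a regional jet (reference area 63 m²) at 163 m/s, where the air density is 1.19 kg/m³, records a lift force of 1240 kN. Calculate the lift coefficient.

CL = 1.25

From L = ½ρv²S·CL, rearranging gives CL = 2L/(ρv²S).
CL = 2 × 1.24×10^6 / (1.19 × 163² × 63) = 1.25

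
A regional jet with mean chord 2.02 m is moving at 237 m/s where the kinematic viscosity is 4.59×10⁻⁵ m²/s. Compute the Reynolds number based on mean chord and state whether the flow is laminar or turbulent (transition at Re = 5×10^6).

Re = 1.04×10^7 (turbulent)

Re = v·c/ν = 237 × 2.02 / (4.59×10⁻⁵) = 1.04×10^7
Since 1.04×10^7 > 5×10^6, the flow is turbulent.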